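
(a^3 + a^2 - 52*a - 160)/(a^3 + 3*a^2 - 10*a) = (a^2 - 4*a - 32)/(a*(a - 2))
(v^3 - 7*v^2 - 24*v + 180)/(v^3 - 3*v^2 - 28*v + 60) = (v - 6)/(v - 2)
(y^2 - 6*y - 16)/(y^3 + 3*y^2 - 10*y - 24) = (y - 8)/(y^2 + y - 12)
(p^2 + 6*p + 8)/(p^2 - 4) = (p + 4)/(p - 2)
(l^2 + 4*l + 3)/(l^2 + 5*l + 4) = (l + 3)/(l + 4)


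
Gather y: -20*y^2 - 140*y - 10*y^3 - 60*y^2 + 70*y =-10*y^3 - 80*y^2 - 70*y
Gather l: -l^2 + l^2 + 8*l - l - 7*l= 0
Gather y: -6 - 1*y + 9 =3 - y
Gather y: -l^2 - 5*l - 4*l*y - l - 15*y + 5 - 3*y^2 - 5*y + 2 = -l^2 - 6*l - 3*y^2 + y*(-4*l - 20) + 7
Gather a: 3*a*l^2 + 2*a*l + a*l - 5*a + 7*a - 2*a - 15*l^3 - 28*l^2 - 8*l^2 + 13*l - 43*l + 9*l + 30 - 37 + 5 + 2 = a*(3*l^2 + 3*l) - 15*l^3 - 36*l^2 - 21*l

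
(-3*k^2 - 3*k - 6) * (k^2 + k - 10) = -3*k^4 - 6*k^3 + 21*k^2 + 24*k + 60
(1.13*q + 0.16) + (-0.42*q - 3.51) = 0.71*q - 3.35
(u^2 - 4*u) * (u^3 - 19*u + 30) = u^5 - 4*u^4 - 19*u^3 + 106*u^2 - 120*u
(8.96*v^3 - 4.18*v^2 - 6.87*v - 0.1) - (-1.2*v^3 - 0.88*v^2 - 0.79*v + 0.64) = 10.16*v^3 - 3.3*v^2 - 6.08*v - 0.74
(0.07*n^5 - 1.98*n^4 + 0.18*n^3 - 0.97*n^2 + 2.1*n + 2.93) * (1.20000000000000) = 0.084*n^5 - 2.376*n^4 + 0.216*n^3 - 1.164*n^2 + 2.52*n + 3.516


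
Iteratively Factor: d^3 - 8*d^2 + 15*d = (d - 5)*(d^2 - 3*d) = d*(d - 5)*(d - 3)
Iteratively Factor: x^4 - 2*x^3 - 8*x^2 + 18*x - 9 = (x + 3)*(x^3 - 5*x^2 + 7*x - 3) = (x - 1)*(x + 3)*(x^2 - 4*x + 3) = (x - 1)^2*(x + 3)*(x - 3)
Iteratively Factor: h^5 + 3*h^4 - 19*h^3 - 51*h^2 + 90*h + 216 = (h + 3)*(h^4 - 19*h^2 + 6*h + 72) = (h - 3)*(h + 3)*(h^3 + 3*h^2 - 10*h - 24) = (h - 3)^2*(h + 3)*(h^2 + 6*h + 8) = (h - 3)^2*(h + 2)*(h + 3)*(h + 4)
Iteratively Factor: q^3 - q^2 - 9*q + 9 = (q - 1)*(q^2 - 9) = (q - 1)*(q + 3)*(q - 3)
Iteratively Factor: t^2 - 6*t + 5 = (t - 1)*(t - 5)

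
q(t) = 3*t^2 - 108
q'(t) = 6*t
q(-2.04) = -95.52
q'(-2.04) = -12.24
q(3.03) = -80.46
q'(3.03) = 18.18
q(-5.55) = -15.59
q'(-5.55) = -33.30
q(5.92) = -2.86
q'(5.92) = 35.52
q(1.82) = -98.06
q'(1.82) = 10.92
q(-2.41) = -90.58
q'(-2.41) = -14.46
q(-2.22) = -93.21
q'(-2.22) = -13.32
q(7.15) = 45.37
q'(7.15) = 42.90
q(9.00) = 135.00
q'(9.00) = 54.00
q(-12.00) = 324.00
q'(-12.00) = -72.00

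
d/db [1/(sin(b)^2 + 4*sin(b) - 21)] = -2*(sin(b) + 2)*cos(b)/(sin(b)^2 + 4*sin(b) - 21)^2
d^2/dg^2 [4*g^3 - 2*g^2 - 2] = 24*g - 4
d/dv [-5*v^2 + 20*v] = 20 - 10*v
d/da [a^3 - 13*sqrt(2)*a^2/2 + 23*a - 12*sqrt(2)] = 3*a^2 - 13*sqrt(2)*a + 23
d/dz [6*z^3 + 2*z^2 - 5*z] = 18*z^2 + 4*z - 5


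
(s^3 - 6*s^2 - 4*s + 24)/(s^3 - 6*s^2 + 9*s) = (s^3 - 6*s^2 - 4*s + 24)/(s*(s^2 - 6*s + 9))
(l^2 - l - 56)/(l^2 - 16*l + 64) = (l + 7)/(l - 8)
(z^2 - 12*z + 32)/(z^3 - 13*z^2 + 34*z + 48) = (z - 4)/(z^2 - 5*z - 6)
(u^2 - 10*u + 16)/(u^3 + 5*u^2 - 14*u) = (u - 8)/(u*(u + 7))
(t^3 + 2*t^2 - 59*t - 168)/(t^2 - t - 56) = t + 3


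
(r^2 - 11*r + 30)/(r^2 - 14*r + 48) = (r - 5)/(r - 8)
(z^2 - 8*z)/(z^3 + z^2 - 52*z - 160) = z/(z^2 + 9*z + 20)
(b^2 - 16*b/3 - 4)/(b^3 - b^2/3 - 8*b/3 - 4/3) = (b - 6)/(b^2 - b - 2)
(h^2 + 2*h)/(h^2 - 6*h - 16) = h/(h - 8)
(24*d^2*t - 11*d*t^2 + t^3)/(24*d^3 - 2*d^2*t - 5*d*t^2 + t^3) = t*(-8*d + t)/(-8*d^2 - 2*d*t + t^2)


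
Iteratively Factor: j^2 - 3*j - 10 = (j + 2)*(j - 5)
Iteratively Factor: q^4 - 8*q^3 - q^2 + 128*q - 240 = (q + 4)*(q^3 - 12*q^2 + 47*q - 60) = (q - 3)*(q + 4)*(q^2 - 9*q + 20) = (q - 4)*(q - 3)*(q + 4)*(q - 5)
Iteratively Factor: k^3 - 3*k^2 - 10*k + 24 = (k + 3)*(k^2 - 6*k + 8) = (k - 2)*(k + 3)*(k - 4)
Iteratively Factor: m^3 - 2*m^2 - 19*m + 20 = (m - 1)*(m^2 - m - 20) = (m - 1)*(m + 4)*(m - 5)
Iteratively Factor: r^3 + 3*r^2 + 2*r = (r + 1)*(r^2 + 2*r) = r*(r + 1)*(r + 2)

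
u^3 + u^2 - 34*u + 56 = (u - 4)*(u - 2)*(u + 7)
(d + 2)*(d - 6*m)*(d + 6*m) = d^3 + 2*d^2 - 36*d*m^2 - 72*m^2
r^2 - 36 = (r - 6)*(r + 6)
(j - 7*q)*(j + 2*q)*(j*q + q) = j^3*q - 5*j^2*q^2 + j^2*q - 14*j*q^3 - 5*j*q^2 - 14*q^3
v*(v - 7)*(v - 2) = v^3 - 9*v^2 + 14*v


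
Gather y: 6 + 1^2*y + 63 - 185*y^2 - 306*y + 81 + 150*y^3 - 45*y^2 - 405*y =150*y^3 - 230*y^2 - 710*y + 150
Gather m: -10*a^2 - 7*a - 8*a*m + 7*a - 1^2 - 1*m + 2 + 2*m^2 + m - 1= -10*a^2 - 8*a*m + 2*m^2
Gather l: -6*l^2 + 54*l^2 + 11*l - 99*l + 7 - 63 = 48*l^2 - 88*l - 56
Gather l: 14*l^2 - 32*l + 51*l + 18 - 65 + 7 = 14*l^2 + 19*l - 40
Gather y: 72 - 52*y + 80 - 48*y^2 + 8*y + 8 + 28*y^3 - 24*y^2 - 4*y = 28*y^3 - 72*y^2 - 48*y + 160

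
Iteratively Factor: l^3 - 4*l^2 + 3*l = (l - 1)*(l^2 - 3*l) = l*(l - 1)*(l - 3)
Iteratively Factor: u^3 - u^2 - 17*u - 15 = (u + 3)*(u^2 - 4*u - 5) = (u - 5)*(u + 3)*(u + 1)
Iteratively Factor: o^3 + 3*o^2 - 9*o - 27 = (o - 3)*(o^2 + 6*o + 9) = (o - 3)*(o + 3)*(o + 3)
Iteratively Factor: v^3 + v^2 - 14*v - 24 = (v + 2)*(v^2 - v - 12) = (v + 2)*(v + 3)*(v - 4)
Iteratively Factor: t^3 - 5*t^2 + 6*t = (t)*(t^2 - 5*t + 6) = t*(t - 2)*(t - 3)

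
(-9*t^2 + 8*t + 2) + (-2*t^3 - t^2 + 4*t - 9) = -2*t^3 - 10*t^2 + 12*t - 7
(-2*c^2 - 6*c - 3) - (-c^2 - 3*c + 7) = -c^2 - 3*c - 10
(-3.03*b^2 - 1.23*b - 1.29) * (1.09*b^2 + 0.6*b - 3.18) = -3.3027*b^4 - 3.1587*b^3 + 7.4913*b^2 + 3.1374*b + 4.1022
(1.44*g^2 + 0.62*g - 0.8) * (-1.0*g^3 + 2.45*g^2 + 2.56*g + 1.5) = -1.44*g^5 + 2.908*g^4 + 6.0054*g^3 + 1.7872*g^2 - 1.118*g - 1.2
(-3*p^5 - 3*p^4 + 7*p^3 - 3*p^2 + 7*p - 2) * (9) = -27*p^5 - 27*p^4 + 63*p^3 - 27*p^2 + 63*p - 18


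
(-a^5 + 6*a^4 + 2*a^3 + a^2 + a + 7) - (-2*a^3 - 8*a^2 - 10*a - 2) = -a^5 + 6*a^4 + 4*a^3 + 9*a^2 + 11*a + 9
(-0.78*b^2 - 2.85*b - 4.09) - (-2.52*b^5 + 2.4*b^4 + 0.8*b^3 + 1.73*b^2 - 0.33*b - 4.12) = 2.52*b^5 - 2.4*b^4 - 0.8*b^3 - 2.51*b^2 - 2.52*b + 0.0300000000000002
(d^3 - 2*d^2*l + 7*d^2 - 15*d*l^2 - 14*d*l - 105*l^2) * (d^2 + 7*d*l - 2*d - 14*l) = d^5 + 5*d^4*l + 5*d^4 - 29*d^3*l^2 + 25*d^3*l - 14*d^3 - 105*d^2*l^3 - 145*d^2*l^2 - 70*d^2*l - 525*d*l^3 + 406*d*l^2 + 1470*l^3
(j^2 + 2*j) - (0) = j^2 + 2*j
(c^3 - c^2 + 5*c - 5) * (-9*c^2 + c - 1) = -9*c^5 + 10*c^4 - 47*c^3 + 51*c^2 - 10*c + 5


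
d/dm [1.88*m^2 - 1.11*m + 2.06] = 3.76*m - 1.11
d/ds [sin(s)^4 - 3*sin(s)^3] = (4*sin(s) - 9)*sin(s)^2*cos(s)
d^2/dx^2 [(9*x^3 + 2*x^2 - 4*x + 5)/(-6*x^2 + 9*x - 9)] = 2*(-23*x^3 + 219*x^2 - 225*x + 3)/(3*(8*x^6 - 36*x^5 + 90*x^4 - 135*x^3 + 135*x^2 - 81*x + 27))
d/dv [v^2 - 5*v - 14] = 2*v - 5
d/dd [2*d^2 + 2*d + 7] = 4*d + 2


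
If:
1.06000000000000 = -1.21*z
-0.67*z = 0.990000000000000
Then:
No Solution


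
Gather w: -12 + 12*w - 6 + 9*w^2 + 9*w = 9*w^2 + 21*w - 18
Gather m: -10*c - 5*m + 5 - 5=-10*c - 5*m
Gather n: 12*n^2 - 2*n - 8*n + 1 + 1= 12*n^2 - 10*n + 2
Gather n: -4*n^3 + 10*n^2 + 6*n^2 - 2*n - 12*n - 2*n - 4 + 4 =-4*n^3 + 16*n^2 - 16*n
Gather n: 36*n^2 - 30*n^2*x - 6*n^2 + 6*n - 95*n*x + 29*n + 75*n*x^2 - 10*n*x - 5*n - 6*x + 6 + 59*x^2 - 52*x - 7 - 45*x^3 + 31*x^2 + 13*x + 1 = n^2*(30 - 30*x) + n*(75*x^2 - 105*x + 30) - 45*x^3 + 90*x^2 - 45*x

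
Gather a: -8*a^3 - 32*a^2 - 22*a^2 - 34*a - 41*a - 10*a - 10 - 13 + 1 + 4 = -8*a^3 - 54*a^2 - 85*a - 18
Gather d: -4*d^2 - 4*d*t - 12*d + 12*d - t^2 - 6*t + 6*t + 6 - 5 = -4*d^2 - 4*d*t - t^2 + 1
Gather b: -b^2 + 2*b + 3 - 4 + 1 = -b^2 + 2*b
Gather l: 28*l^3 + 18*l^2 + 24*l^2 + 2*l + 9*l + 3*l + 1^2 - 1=28*l^3 + 42*l^2 + 14*l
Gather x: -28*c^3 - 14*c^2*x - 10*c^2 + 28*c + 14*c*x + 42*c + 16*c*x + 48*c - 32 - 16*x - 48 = -28*c^3 - 10*c^2 + 118*c + x*(-14*c^2 + 30*c - 16) - 80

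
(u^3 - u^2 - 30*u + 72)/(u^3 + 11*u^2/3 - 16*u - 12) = 3*(u - 4)/(3*u + 2)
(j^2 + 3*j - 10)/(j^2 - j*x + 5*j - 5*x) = (2 - j)/(-j + x)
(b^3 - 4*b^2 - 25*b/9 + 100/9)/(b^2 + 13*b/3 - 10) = (3*b^2 - 7*b - 20)/(3*(b + 6))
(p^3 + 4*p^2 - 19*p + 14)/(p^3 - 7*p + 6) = (p + 7)/(p + 3)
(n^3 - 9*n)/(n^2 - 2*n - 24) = n*(9 - n^2)/(-n^2 + 2*n + 24)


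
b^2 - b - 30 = (b - 6)*(b + 5)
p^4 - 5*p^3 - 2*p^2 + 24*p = p*(p - 4)*(p - 3)*(p + 2)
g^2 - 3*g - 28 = (g - 7)*(g + 4)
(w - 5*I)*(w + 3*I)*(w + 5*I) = w^3 + 3*I*w^2 + 25*w + 75*I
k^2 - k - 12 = (k - 4)*(k + 3)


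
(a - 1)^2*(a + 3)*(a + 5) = a^4 + 6*a^3 - 22*a + 15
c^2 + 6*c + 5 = (c + 1)*(c + 5)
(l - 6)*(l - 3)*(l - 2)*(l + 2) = l^4 - 9*l^3 + 14*l^2 + 36*l - 72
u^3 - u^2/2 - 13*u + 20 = (u - 5/2)*(u - 2)*(u + 4)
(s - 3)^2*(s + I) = s^3 - 6*s^2 + I*s^2 + 9*s - 6*I*s + 9*I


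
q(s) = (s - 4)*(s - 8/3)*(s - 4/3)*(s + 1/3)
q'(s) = (s - 4)*(s - 8/3)*(s - 4/3) + (s - 4)*(s - 8/3)*(s + 1/3) + (s - 4)*(s - 4/3)*(s + 1/3) + (s - 8/3)*(s - 4/3)*(s + 1/3) = 4*s^3 - 23*s^2 + 304*s/9 - 208/27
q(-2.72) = 350.18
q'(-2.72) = -350.24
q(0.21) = -5.68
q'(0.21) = -1.59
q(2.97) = -1.69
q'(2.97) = -5.47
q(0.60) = -4.81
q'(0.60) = 5.15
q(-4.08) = 1105.63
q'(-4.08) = -800.05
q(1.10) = -1.52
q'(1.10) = 6.95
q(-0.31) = -0.49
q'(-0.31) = -20.50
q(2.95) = -1.58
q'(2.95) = -5.53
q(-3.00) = 458.37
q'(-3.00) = -424.04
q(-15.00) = 80410.81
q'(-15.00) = -19189.37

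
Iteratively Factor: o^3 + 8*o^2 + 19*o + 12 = (o + 4)*(o^2 + 4*o + 3) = (o + 3)*(o + 4)*(o + 1)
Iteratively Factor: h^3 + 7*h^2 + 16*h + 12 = (h + 2)*(h^2 + 5*h + 6) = (h + 2)*(h + 3)*(h + 2)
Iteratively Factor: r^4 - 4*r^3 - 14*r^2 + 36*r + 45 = (r - 3)*(r^3 - r^2 - 17*r - 15) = (r - 5)*(r - 3)*(r^2 + 4*r + 3) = (r - 5)*(r - 3)*(r + 1)*(r + 3)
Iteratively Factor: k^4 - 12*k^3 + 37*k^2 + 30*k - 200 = (k - 5)*(k^3 - 7*k^2 + 2*k + 40) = (k - 5)^2*(k^2 - 2*k - 8) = (k - 5)^2*(k + 2)*(k - 4)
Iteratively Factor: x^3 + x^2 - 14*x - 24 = (x + 3)*(x^2 - 2*x - 8) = (x - 4)*(x + 3)*(x + 2)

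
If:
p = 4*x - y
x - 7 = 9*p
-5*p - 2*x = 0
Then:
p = -14/23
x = 35/23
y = 154/23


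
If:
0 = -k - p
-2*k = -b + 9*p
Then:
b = 7*p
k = -p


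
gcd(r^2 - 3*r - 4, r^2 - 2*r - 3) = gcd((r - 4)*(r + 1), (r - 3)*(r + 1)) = r + 1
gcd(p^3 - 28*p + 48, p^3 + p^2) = 1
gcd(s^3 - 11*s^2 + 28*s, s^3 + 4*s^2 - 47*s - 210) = s - 7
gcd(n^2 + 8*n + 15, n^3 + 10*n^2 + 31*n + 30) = n^2 + 8*n + 15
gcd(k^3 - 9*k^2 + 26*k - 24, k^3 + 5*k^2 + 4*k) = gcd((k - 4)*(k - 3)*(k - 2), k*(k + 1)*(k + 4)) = 1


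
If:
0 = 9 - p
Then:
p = 9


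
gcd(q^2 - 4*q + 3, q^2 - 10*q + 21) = q - 3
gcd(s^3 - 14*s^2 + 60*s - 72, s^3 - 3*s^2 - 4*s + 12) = s - 2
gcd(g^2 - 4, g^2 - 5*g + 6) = g - 2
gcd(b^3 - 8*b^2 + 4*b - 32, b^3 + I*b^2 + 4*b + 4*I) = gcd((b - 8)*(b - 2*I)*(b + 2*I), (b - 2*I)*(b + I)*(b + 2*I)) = b^2 + 4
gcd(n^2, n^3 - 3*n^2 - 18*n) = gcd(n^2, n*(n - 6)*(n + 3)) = n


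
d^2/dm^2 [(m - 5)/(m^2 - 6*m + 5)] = 2/(m^3 - 3*m^2 + 3*m - 1)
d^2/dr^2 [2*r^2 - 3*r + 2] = 4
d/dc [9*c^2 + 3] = 18*c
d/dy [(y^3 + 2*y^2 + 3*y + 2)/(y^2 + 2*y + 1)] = (y^2 + 2*y - 1)/(y^2 + 2*y + 1)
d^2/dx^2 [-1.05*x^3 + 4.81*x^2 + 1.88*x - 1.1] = 9.62 - 6.3*x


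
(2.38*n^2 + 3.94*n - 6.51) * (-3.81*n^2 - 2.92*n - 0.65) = -9.0678*n^4 - 21.961*n^3 + 11.7513*n^2 + 16.4482*n + 4.2315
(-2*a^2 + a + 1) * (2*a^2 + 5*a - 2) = -4*a^4 - 8*a^3 + 11*a^2 + 3*a - 2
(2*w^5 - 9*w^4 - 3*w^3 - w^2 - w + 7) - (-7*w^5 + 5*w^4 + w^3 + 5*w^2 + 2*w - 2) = 9*w^5 - 14*w^4 - 4*w^3 - 6*w^2 - 3*w + 9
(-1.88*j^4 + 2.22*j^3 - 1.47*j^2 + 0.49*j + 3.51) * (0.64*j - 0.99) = -1.2032*j^5 + 3.282*j^4 - 3.1386*j^3 + 1.7689*j^2 + 1.7613*j - 3.4749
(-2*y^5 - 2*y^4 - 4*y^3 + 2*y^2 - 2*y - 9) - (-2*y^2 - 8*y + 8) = -2*y^5 - 2*y^4 - 4*y^3 + 4*y^2 + 6*y - 17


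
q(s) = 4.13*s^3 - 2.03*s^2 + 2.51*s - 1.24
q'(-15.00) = 2851.16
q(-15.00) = -14434.39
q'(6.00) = 424.19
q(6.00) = 832.82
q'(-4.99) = 331.28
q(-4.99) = -577.47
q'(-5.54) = 405.27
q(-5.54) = -779.68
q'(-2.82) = 112.49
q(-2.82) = -117.08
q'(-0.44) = 6.70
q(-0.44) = -3.09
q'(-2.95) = 122.31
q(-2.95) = -132.34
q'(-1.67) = 43.84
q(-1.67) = -30.33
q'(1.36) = 19.90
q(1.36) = 8.81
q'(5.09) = 302.85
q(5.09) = 503.57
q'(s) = 12.39*s^2 - 4.06*s + 2.51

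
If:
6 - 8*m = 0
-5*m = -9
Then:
No Solution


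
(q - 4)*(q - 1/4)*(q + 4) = q^3 - q^2/4 - 16*q + 4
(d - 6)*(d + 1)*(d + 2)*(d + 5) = d^4 + 2*d^3 - 31*d^2 - 92*d - 60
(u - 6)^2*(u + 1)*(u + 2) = u^4 - 9*u^3 + 2*u^2 + 84*u + 72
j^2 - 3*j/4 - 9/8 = (j - 3/2)*(j + 3/4)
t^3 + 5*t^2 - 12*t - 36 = (t - 3)*(t + 2)*(t + 6)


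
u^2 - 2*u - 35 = (u - 7)*(u + 5)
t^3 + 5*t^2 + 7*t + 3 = (t + 1)^2*(t + 3)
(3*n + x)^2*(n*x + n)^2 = 9*n^4*x^2 + 18*n^4*x + 9*n^4 + 6*n^3*x^3 + 12*n^3*x^2 + 6*n^3*x + n^2*x^4 + 2*n^2*x^3 + n^2*x^2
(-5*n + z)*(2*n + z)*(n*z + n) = -10*n^3*z - 10*n^3 - 3*n^2*z^2 - 3*n^2*z + n*z^3 + n*z^2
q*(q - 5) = q^2 - 5*q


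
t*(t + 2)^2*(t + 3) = t^4 + 7*t^3 + 16*t^2 + 12*t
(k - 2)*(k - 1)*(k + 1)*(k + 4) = k^4 + 2*k^3 - 9*k^2 - 2*k + 8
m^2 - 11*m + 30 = (m - 6)*(m - 5)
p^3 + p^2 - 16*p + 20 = (p - 2)^2*(p + 5)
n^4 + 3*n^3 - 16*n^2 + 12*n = n*(n - 2)*(n - 1)*(n + 6)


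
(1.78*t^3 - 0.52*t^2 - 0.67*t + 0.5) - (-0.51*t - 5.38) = 1.78*t^3 - 0.52*t^2 - 0.16*t + 5.88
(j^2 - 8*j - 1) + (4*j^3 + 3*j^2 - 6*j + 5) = 4*j^3 + 4*j^2 - 14*j + 4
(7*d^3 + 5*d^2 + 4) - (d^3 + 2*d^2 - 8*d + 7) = 6*d^3 + 3*d^2 + 8*d - 3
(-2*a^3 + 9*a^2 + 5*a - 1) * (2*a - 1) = -4*a^4 + 20*a^3 + a^2 - 7*a + 1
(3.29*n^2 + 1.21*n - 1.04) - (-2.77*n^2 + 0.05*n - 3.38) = 6.06*n^2 + 1.16*n + 2.34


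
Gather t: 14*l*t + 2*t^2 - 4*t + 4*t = 14*l*t + 2*t^2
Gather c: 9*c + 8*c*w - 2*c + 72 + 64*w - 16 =c*(8*w + 7) + 64*w + 56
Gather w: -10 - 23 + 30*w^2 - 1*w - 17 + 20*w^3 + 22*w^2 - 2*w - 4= 20*w^3 + 52*w^2 - 3*w - 54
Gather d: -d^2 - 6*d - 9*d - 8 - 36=-d^2 - 15*d - 44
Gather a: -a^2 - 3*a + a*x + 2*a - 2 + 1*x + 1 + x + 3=-a^2 + a*(x - 1) + 2*x + 2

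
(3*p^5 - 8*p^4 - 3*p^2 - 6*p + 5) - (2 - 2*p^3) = 3*p^5 - 8*p^4 + 2*p^3 - 3*p^2 - 6*p + 3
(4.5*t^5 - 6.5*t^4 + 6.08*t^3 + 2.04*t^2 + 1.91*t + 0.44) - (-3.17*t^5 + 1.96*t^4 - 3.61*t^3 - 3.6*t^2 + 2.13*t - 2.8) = 7.67*t^5 - 8.46*t^4 + 9.69*t^3 + 5.64*t^2 - 0.22*t + 3.24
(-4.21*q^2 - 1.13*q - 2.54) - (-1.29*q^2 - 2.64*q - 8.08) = -2.92*q^2 + 1.51*q + 5.54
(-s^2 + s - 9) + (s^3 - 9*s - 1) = s^3 - s^2 - 8*s - 10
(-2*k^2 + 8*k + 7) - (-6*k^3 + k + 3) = 6*k^3 - 2*k^2 + 7*k + 4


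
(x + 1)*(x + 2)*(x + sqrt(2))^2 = x^4 + 2*sqrt(2)*x^3 + 3*x^3 + 4*x^2 + 6*sqrt(2)*x^2 + 4*sqrt(2)*x + 6*x + 4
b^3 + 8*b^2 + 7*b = b*(b + 1)*(b + 7)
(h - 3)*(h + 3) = h^2 - 9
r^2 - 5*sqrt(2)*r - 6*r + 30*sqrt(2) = (r - 6)*(r - 5*sqrt(2))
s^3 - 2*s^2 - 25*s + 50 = (s - 5)*(s - 2)*(s + 5)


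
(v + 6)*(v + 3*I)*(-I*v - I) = -I*v^3 + 3*v^2 - 7*I*v^2 + 21*v - 6*I*v + 18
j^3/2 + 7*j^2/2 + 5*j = j*(j/2 + 1)*(j + 5)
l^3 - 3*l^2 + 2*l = l*(l - 2)*(l - 1)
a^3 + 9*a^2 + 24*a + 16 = (a + 1)*(a + 4)^2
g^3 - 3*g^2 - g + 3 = (g - 3)*(g - 1)*(g + 1)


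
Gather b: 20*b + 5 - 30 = 20*b - 25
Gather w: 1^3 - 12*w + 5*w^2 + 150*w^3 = 150*w^3 + 5*w^2 - 12*w + 1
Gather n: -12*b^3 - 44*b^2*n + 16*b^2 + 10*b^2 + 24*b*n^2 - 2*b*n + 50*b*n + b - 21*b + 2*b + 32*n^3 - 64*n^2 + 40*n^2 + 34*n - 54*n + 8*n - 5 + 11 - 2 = -12*b^3 + 26*b^2 - 18*b + 32*n^3 + n^2*(24*b - 24) + n*(-44*b^2 + 48*b - 12) + 4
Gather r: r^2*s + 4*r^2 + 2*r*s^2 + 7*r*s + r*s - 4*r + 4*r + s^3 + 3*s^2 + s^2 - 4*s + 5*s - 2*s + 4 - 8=r^2*(s + 4) + r*(2*s^2 + 8*s) + s^3 + 4*s^2 - s - 4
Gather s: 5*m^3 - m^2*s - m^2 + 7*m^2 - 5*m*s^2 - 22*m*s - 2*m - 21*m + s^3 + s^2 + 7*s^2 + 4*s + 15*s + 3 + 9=5*m^3 + 6*m^2 - 23*m + s^3 + s^2*(8 - 5*m) + s*(-m^2 - 22*m + 19) + 12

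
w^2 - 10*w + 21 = (w - 7)*(w - 3)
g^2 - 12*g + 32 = (g - 8)*(g - 4)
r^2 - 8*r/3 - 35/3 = (r - 5)*(r + 7/3)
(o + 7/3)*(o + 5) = o^2 + 22*o/3 + 35/3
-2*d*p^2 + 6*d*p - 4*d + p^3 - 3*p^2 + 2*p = (-2*d + p)*(p - 2)*(p - 1)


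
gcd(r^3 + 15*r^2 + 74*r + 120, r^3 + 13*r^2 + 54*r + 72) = r^2 + 10*r + 24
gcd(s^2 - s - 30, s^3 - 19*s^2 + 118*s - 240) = s - 6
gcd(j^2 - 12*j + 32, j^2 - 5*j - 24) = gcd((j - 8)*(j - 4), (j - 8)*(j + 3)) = j - 8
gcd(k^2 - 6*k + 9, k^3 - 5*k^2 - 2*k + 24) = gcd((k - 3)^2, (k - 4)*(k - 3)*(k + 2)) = k - 3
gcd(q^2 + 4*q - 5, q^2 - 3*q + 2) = q - 1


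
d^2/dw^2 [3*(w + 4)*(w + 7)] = 6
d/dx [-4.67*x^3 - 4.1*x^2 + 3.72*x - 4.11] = -14.01*x^2 - 8.2*x + 3.72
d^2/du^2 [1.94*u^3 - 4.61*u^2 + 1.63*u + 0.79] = 11.64*u - 9.22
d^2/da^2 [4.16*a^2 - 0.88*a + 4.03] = 8.32000000000000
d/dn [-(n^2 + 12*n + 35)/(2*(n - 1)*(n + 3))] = (5*n^2 + 38*n + 53)/(n^4 + 4*n^3 - 2*n^2 - 12*n + 9)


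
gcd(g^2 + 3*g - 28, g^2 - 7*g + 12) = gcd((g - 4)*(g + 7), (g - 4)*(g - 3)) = g - 4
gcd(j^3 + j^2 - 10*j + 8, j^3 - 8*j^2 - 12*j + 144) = j + 4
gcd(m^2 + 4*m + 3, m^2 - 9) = m + 3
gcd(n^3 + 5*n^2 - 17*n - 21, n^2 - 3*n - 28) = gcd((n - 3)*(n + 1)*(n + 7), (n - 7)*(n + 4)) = 1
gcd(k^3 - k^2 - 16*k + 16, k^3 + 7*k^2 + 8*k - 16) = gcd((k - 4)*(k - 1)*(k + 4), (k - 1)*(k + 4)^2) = k^2 + 3*k - 4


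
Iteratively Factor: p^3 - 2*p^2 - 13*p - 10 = (p + 1)*(p^2 - 3*p - 10) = (p - 5)*(p + 1)*(p + 2)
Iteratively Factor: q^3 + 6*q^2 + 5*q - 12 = (q + 3)*(q^2 + 3*q - 4) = (q + 3)*(q + 4)*(q - 1)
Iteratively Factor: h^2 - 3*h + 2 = (h - 2)*(h - 1)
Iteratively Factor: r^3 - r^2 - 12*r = (r - 4)*(r^2 + 3*r) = (r - 4)*(r + 3)*(r)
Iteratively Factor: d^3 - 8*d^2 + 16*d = (d - 4)*(d^2 - 4*d) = d*(d - 4)*(d - 4)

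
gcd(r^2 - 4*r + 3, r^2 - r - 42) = 1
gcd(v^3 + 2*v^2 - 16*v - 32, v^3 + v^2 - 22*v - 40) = v^2 + 6*v + 8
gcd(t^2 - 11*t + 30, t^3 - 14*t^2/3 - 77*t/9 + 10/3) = t - 6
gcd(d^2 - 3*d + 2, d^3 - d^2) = d - 1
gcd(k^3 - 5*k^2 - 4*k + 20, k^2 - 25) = k - 5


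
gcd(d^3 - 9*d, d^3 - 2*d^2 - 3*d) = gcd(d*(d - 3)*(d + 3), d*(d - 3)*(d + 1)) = d^2 - 3*d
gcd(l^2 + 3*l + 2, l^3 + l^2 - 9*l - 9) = l + 1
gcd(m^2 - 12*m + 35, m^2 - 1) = 1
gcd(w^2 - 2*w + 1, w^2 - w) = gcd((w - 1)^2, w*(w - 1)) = w - 1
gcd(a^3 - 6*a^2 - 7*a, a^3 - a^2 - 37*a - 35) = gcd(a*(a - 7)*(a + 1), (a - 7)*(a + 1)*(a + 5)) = a^2 - 6*a - 7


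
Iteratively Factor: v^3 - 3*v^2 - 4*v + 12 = (v + 2)*(v^2 - 5*v + 6) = (v - 3)*(v + 2)*(v - 2)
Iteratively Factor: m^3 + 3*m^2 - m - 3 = (m + 1)*(m^2 + 2*m - 3) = (m + 1)*(m + 3)*(m - 1)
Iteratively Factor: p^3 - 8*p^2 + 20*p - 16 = (p - 4)*(p^2 - 4*p + 4) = (p - 4)*(p - 2)*(p - 2)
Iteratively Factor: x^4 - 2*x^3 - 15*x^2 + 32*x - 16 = (x + 4)*(x^3 - 6*x^2 + 9*x - 4) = (x - 1)*(x + 4)*(x^2 - 5*x + 4) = (x - 1)^2*(x + 4)*(x - 4)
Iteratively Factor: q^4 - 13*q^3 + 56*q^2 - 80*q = (q)*(q^3 - 13*q^2 + 56*q - 80) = q*(q - 4)*(q^2 - 9*q + 20) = q*(q - 4)^2*(q - 5)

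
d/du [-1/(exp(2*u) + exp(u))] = (2*exp(u) + 1)*exp(-u)/(exp(u) + 1)^2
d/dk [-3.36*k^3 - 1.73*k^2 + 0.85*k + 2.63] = -10.08*k^2 - 3.46*k + 0.85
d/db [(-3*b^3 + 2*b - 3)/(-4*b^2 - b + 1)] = (12*b^4 + 6*b^3 - b^2 - 24*b - 1)/(16*b^4 + 8*b^3 - 7*b^2 - 2*b + 1)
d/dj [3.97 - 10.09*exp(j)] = -10.09*exp(j)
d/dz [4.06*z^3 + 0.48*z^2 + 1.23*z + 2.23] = 12.18*z^2 + 0.96*z + 1.23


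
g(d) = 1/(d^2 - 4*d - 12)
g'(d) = (4 - 2*d)/(d^2 - 4*d - 12)^2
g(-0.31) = -0.09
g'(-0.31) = 0.04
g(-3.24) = 0.09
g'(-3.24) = 0.08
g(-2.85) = 0.13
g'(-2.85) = 0.17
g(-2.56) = 0.21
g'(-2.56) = 0.40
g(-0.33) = -0.09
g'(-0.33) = 0.04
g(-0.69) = -0.11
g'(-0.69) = 0.07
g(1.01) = -0.07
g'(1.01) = 0.01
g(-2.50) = 0.24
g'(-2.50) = 0.50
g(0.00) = -0.08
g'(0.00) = 0.03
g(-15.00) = 0.00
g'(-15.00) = 0.00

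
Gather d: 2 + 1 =3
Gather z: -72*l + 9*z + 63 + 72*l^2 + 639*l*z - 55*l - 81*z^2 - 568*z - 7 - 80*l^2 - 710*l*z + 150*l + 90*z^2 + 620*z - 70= -8*l^2 + 23*l + 9*z^2 + z*(61 - 71*l) - 14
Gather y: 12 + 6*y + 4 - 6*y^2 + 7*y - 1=-6*y^2 + 13*y + 15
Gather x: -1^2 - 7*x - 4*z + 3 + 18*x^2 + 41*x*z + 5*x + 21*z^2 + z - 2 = 18*x^2 + x*(41*z - 2) + 21*z^2 - 3*z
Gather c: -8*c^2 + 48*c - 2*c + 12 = -8*c^2 + 46*c + 12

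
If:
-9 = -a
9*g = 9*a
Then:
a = 9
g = 9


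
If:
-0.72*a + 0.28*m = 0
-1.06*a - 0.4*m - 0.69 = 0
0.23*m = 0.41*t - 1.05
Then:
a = -0.33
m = -0.85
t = 2.08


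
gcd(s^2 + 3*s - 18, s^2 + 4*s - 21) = s - 3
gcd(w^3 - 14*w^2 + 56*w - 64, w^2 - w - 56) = w - 8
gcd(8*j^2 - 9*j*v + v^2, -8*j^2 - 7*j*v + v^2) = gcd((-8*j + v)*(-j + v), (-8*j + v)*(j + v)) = -8*j + v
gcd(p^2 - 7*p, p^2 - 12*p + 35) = p - 7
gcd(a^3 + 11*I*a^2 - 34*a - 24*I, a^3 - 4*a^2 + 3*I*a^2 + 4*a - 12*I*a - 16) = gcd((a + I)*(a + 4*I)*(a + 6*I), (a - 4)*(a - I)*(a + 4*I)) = a + 4*I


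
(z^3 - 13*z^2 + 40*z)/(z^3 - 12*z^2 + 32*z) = (z - 5)/(z - 4)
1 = 1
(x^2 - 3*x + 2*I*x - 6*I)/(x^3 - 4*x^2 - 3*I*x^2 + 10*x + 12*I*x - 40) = (x - 3)/(x^2 - x*(4 + 5*I) + 20*I)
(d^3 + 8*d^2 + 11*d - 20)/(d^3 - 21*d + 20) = (d + 4)/(d - 4)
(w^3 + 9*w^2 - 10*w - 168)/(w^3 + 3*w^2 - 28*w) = (w + 6)/w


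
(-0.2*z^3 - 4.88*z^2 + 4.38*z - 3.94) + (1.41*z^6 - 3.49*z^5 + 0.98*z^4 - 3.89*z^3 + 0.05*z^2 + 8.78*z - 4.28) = 1.41*z^6 - 3.49*z^5 + 0.98*z^4 - 4.09*z^3 - 4.83*z^2 + 13.16*z - 8.22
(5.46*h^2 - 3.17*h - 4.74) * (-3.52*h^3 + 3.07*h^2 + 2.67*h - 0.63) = -19.2192*h^5 + 27.9206*h^4 + 21.5311*h^3 - 26.4555*h^2 - 10.6587*h + 2.9862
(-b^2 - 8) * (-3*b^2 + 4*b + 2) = 3*b^4 - 4*b^3 + 22*b^2 - 32*b - 16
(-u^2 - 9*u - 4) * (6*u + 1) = -6*u^3 - 55*u^2 - 33*u - 4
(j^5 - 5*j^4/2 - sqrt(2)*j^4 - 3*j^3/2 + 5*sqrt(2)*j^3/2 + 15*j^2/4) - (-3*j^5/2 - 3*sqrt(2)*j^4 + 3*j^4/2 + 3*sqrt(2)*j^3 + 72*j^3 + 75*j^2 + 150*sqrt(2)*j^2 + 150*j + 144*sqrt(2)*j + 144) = 5*j^5/2 - 4*j^4 + 2*sqrt(2)*j^4 - 147*j^3/2 - sqrt(2)*j^3/2 - 150*sqrt(2)*j^2 - 285*j^2/4 - 144*sqrt(2)*j - 150*j - 144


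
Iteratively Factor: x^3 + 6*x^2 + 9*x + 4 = (x + 1)*(x^2 + 5*x + 4) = (x + 1)^2*(x + 4)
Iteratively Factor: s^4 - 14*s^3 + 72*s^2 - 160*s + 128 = (s - 2)*(s^3 - 12*s^2 + 48*s - 64) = (s - 4)*(s - 2)*(s^2 - 8*s + 16) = (s - 4)^2*(s - 2)*(s - 4)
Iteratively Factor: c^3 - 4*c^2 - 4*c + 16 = (c - 4)*(c^2 - 4) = (c - 4)*(c + 2)*(c - 2)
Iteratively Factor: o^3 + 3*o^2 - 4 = (o - 1)*(o^2 + 4*o + 4) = (o - 1)*(o + 2)*(o + 2)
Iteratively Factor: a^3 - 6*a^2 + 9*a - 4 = (a - 1)*(a^2 - 5*a + 4) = (a - 4)*(a - 1)*(a - 1)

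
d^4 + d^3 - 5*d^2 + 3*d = d*(d - 1)^2*(d + 3)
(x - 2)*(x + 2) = x^2 - 4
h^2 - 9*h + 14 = (h - 7)*(h - 2)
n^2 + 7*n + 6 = (n + 1)*(n + 6)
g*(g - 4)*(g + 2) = g^3 - 2*g^2 - 8*g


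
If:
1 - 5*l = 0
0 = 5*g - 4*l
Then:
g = 4/25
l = 1/5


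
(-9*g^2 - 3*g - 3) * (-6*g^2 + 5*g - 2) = 54*g^4 - 27*g^3 + 21*g^2 - 9*g + 6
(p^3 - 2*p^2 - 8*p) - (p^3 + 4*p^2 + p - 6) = -6*p^2 - 9*p + 6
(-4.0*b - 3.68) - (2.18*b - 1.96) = -6.18*b - 1.72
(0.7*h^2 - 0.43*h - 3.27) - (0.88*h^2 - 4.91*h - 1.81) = -0.18*h^2 + 4.48*h - 1.46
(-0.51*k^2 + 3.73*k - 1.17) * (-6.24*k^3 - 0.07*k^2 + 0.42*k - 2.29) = 3.1824*k^5 - 23.2395*k^4 + 6.8255*k^3 + 2.8164*k^2 - 9.0331*k + 2.6793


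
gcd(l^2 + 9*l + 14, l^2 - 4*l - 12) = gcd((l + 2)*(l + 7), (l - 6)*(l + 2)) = l + 2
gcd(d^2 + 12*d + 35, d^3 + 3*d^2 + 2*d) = 1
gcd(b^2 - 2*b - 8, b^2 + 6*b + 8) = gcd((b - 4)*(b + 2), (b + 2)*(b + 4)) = b + 2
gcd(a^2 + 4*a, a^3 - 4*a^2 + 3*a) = a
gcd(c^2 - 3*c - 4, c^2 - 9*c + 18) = 1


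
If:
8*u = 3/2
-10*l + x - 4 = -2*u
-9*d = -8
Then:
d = 8/9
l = x/10 - 29/80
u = 3/16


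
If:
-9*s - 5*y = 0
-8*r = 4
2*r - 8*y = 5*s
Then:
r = -1/2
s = 5/47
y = -9/47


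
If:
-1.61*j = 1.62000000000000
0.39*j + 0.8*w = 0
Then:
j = -1.01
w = 0.49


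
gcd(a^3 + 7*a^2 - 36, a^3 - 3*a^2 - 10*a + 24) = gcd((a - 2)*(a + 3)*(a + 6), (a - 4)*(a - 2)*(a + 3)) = a^2 + a - 6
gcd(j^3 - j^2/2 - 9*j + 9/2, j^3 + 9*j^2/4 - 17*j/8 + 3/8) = j^2 + 5*j/2 - 3/2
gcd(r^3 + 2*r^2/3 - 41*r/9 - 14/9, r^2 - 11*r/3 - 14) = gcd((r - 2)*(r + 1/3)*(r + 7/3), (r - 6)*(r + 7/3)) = r + 7/3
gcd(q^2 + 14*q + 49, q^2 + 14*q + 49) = q^2 + 14*q + 49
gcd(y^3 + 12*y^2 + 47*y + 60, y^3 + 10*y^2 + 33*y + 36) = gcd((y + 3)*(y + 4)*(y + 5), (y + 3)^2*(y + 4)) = y^2 + 7*y + 12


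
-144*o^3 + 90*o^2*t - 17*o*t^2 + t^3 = (-8*o + t)*(-6*o + t)*(-3*o + t)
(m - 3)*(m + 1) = m^2 - 2*m - 3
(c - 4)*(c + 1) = c^2 - 3*c - 4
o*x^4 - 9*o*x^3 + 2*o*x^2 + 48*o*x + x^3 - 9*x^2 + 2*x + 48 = (x - 8)*(x - 3)*(x + 2)*(o*x + 1)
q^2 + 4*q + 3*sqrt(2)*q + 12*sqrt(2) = (q + 4)*(q + 3*sqrt(2))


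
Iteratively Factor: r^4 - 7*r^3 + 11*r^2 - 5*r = (r - 1)*(r^3 - 6*r^2 + 5*r) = (r - 1)^2*(r^2 - 5*r) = r*(r - 1)^2*(r - 5)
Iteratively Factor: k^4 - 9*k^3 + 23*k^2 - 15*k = (k - 1)*(k^3 - 8*k^2 + 15*k) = (k - 5)*(k - 1)*(k^2 - 3*k) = (k - 5)*(k - 3)*(k - 1)*(k)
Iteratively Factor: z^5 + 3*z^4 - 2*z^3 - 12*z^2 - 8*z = (z + 2)*(z^4 + z^3 - 4*z^2 - 4*z) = (z + 2)^2*(z^3 - z^2 - 2*z) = z*(z + 2)^2*(z^2 - z - 2) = z*(z - 2)*(z + 2)^2*(z + 1)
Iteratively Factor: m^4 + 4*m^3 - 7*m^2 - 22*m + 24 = (m + 4)*(m^3 - 7*m + 6) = (m + 3)*(m + 4)*(m^2 - 3*m + 2) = (m - 2)*(m + 3)*(m + 4)*(m - 1)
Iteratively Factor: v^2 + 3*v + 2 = (v + 1)*(v + 2)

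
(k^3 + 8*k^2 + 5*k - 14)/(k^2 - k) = k + 9 + 14/k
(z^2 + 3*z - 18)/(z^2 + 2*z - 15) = (z + 6)/(z + 5)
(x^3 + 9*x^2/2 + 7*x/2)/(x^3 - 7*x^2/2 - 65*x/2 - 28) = x/(x - 8)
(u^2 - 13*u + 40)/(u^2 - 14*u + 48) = (u - 5)/(u - 6)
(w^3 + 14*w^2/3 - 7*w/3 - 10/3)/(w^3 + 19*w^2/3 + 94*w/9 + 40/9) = 3*(w^2 + 4*w - 5)/(3*w^2 + 17*w + 20)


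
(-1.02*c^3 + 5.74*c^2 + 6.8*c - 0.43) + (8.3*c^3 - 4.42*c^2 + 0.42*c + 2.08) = 7.28*c^3 + 1.32*c^2 + 7.22*c + 1.65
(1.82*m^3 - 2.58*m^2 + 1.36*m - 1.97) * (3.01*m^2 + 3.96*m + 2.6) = 5.4782*m^5 - 0.558599999999999*m^4 - 1.3912*m^3 - 7.2521*m^2 - 4.2652*m - 5.122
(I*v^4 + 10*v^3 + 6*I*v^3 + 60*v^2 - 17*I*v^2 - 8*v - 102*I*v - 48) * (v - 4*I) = I*v^5 + 14*v^4 + 6*I*v^4 + 84*v^3 - 57*I*v^3 - 76*v^2 - 342*I*v^2 - 456*v + 32*I*v + 192*I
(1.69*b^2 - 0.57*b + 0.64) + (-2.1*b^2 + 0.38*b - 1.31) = -0.41*b^2 - 0.19*b - 0.67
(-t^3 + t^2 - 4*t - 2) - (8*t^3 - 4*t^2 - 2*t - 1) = -9*t^3 + 5*t^2 - 2*t - 1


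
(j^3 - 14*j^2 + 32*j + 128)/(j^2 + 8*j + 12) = (j^2 - 16*j + 64)/(j + 6)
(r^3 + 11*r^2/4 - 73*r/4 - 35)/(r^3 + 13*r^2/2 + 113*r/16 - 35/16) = 4*(r - 4)/(4*r - 1)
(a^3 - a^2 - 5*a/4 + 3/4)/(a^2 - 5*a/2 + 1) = (2*a^2 - a - 3)/(2*(a - 2))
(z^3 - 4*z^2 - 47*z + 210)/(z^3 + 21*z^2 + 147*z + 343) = (z^2 - 11*z + 30)/(z^2 + 14*z + 49)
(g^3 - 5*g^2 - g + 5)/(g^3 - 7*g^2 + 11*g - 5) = (g + 1)/(g - 1)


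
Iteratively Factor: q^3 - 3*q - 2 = (q + 1)*(q^2 - q - 2) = (q + 1)^2*(q - 2)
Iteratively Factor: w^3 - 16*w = (w - 4)*(w^2 + 4*w) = (w - 4)*(w + 4)*(w)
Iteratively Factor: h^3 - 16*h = (h + 4)*(h^2 - 4*h) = h*(h + 4)*(h - 4)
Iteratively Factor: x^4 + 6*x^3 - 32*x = (x - 2)*(x^3 + 8*x^2 + 16*x) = (x - 2)*(x + 4)*(x^2 + 4*x) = (x - 2)*(x + 4)^2*(x)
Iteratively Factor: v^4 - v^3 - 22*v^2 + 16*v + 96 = (v + 4)*(v^3 - 5*v^2 - 2*v + 24) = (v - 3)*(v + 4)*(v^2 - 2*v - 8) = (v - 3)*(v + 2)*(v + 4)*(v - 4)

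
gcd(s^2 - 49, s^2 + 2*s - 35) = s + 7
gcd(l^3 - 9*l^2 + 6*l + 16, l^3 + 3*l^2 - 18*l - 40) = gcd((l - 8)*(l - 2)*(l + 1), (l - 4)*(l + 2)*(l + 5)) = 1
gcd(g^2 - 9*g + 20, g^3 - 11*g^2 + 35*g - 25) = g - 5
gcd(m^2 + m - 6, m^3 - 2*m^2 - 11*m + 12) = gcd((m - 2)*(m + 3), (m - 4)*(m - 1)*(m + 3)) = m + 3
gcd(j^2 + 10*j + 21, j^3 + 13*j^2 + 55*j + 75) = j + 3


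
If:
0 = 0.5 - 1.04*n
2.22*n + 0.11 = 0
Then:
No Solution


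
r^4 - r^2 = r^2*(r - 1)*(r + 1)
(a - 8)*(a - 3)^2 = a^3 - 14*a^2 + 57*a - 72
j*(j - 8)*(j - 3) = j^3 - 11*j^2 + 24*j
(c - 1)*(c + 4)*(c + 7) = c^3 + 10*c^2 + 17*c - 28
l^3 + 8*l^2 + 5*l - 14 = (l - 1)*(l + 2)*(l + 7)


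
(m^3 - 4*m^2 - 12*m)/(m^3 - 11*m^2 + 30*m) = (m + 2)/(m - 5)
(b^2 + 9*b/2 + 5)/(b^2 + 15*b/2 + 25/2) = (b + 2)/(b + 5)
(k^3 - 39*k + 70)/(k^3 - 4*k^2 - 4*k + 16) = (k^2 + 2*k - 35)/(k^2 - 2*k - 8)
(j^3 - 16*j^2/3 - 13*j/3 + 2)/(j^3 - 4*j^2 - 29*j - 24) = (j^2 - 19*j/3 + 2)/(j^2 - 5*j - 24)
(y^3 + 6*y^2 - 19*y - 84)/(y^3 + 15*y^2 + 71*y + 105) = (y - 4)/(y + 5)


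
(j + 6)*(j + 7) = j^2 + 13*j + 42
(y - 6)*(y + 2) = y^2 - 4*y - 12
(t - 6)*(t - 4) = t^2 - 10*t + 24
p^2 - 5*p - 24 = (p - 8)*(p + 3)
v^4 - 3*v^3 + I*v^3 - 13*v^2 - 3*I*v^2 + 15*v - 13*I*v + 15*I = (v - 5)*(v - 1)*(v + 3)*(v + I)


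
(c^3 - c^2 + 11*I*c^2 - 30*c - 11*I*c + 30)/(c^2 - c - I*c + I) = (c^2 + 11*I*c - 30)/(c - I)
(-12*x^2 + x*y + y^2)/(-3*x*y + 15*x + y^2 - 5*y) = (4*x + y)/(y - 5)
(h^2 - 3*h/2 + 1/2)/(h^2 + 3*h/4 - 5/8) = 4*(h - 1)/(4*h + 5)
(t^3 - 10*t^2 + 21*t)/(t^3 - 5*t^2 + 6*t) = (t - 7)/(t - 2)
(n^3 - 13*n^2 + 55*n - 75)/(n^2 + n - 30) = (n^2 - 8*n + 15)/(n + 6)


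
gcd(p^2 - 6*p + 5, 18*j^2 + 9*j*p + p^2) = 1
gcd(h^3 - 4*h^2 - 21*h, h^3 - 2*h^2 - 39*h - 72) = h + 3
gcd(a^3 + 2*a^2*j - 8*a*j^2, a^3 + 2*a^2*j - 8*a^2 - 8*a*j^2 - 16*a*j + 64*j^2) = a^2 + 2*a*j - 8*j^2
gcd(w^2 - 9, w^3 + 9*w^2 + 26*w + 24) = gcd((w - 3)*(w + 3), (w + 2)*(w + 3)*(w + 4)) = w + 3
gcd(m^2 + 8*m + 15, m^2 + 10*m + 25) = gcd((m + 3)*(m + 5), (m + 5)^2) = m + 5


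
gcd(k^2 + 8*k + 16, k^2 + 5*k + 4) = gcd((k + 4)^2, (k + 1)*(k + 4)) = k + 4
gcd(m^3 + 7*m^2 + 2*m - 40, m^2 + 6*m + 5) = m + 5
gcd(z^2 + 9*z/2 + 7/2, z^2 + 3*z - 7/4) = z + 7/2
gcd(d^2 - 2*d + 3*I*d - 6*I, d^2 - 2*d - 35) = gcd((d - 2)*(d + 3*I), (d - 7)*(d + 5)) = 1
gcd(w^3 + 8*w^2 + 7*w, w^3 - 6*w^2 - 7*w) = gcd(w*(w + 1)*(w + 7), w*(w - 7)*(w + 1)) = w^2 + w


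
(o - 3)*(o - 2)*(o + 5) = o^3 - 19*o + 30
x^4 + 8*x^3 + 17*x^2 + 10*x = x*(x + 1)*(x + 2)*(x + 5)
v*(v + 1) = v^2 + v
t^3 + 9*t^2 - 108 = (t - 3)*(t + 6)^2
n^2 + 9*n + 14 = (n + 2)*(n + 7)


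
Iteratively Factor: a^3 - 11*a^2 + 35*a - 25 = (a - 1)*(a^2 - 10*a + 25) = (a - 5)*(a - 1)*(a - 5)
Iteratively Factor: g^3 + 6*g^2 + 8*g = (g + 2)*(g^2 + 4*g) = (g + 2)*(g + 4)*(g)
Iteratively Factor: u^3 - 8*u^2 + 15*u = (u)*(u^2 - 8*u + 15) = u*(u - 3)*(u - 5)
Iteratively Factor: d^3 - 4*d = (d)*(d^2 - 4) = d*(d - 2)*(d + 2)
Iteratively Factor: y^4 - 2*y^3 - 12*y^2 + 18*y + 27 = (y + 3)*(y^3 - 5*y^2 + 3*y + 9) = (y - 3)*(y + 3)*(y^2 - 2*y - 3) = (y - 3)^2*(y + 3)*(y + 1)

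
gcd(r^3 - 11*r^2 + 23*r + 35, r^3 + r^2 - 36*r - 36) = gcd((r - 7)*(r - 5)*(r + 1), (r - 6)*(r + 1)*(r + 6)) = r + 1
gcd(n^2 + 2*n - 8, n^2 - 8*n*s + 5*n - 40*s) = 1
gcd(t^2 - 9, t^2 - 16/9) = 1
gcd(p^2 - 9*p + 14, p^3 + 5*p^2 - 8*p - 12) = p - 2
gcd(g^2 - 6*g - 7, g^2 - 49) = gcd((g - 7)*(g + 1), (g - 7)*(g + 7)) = g - 7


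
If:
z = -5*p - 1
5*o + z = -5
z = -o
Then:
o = -5/4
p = -9/20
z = 5/4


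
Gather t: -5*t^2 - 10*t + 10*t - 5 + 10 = 5 - 5*t^2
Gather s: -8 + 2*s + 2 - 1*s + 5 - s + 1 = 0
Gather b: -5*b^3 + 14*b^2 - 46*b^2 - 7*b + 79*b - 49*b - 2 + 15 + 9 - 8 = -5*b^3 - 32*b^2 + 23*b + 14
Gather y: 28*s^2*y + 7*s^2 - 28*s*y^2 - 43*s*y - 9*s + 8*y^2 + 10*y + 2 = 7*s^2 - 9*s + y^2*(8 - 28*s) + y*(28*s^2 - 43*s + 10) + 2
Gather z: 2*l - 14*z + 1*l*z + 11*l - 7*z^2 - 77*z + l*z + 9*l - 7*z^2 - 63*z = 22*l - 14*z^2 + z*(2*l - 154)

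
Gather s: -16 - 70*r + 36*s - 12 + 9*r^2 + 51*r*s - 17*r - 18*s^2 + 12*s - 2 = 9*r^2 - 87*r - 18*s^2 + s*(51*r + 48) - 30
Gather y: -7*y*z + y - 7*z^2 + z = y*(1 - 7*z) - 7*z^2 + z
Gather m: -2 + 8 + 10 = 16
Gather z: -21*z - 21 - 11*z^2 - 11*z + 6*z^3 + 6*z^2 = 6*z^3 - 5*z^2 - 32*z - 21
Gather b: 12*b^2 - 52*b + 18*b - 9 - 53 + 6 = 12*b^2 - 34*b - 56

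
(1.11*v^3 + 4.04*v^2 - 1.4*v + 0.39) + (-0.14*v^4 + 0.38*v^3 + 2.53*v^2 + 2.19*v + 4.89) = -0.14*v^4 + 1.49*v^3 + 6.57*v^2 + 0.79*v + 5.28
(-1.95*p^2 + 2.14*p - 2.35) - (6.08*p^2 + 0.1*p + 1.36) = -8.03*p^2 + 2.04*p - 3.71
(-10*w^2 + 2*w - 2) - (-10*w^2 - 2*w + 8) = 4*w - 10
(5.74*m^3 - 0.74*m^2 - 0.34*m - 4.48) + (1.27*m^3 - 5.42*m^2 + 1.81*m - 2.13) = 7.01*m^3 - 6.16*m^2 + 1.47*m - 6.61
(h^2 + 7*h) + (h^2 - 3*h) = 2*h^2 + 4*h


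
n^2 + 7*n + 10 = (n + 2)*(n + 5)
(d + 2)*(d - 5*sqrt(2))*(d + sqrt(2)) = d^3 - 4*sqrt(2)*d^2 + 2*d^2 - 8*sqrt(2)*d - 10*d - 20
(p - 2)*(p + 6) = p^2 + 4*p - 12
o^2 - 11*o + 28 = (o - 7)*(o - 4)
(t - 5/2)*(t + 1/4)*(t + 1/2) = t^3 - 7*t^2/4 - 7*t/4 - 5/16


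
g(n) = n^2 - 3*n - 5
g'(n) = 2*n - 3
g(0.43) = -6.11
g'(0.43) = -2.14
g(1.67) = -7.22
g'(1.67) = 0.34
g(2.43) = -6.39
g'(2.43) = 1.86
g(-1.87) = 4.11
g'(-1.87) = -6.74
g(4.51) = 1.81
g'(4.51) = 6.02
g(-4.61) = 30.08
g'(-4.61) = -12.22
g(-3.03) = 13.27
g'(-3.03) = -9.06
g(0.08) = -5.23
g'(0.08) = -2.84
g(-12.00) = 175.00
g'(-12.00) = -27.00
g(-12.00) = 175.00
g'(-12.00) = -27.00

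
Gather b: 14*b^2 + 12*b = 14*b^2 + 12*b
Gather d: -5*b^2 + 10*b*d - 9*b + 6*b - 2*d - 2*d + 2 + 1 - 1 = -5*b^2 - 3*b + d*(10*b - 4) + 2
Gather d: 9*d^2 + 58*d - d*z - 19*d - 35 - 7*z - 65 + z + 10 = 9*d^2 + d*(39 - z) - 6*z - 90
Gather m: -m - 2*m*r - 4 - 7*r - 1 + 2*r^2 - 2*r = m*(-2*r - 1) + 2*r^2 - 9*r - 5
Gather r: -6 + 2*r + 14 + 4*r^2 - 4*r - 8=4*r^2 - 2*r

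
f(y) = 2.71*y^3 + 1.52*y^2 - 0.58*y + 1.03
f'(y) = 8.13*y^2 + 3.04*y - 0.58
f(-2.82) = -46.02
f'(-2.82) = 55.50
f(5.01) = 377.06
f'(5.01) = 218.71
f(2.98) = 84.52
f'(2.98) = 80.68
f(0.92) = 3.89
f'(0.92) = 9.10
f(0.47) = 1.37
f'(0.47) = 2.64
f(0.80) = 2.93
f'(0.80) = 7.06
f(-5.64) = -433.54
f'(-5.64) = 240.89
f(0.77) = 2.72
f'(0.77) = 6.58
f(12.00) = 4895.83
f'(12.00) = 1206.62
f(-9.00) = -1846.22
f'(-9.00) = 630.59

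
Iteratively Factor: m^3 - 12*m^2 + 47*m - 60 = (m - 5)*(m^2 - 7*m + 12) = (m - 5)*(m - 4)*(m - 3)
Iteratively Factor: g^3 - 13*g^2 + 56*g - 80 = (g - 4)*(g^2 - 9*g + 20) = (g - 5)*(g - 4)*(g - 4)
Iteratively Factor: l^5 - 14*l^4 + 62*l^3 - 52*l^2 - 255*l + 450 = (l - 5)*(l^4 - 9*l^3 + 17*l^2 + 33*l - 90) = (l - 5)^2*(l^3 - 4*l^2 - 3*l + 18) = (l - 5)^2*(l + 2)*(l^2 - 6*l + 9) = (l - 5)^2*(l - 3)*(l + 2)*(l - 3)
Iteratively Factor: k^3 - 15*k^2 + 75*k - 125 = (k - 5)*(k^2 - 10*k + 25) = (k - 5)^2*(k - 5)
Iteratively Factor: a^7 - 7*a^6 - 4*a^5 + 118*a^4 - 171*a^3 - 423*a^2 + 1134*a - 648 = (a + 3)*(a^6 - 10*a^5 + 26*a^4 + 40*a^3 - 291*a^2 + 450*a - 216) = (a - 3)*(a + 3)*(a^5 - 7*a^4 + 5*a^3 + 55*a^2 - 126*a + 72) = (a - 3)^2*(a + 3)*(a^4 - 4*a^3 - 7*a^2 + 34*a - 24) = (a - 4)*(a - 3)^2*(a + 3)*(a^3 - 7*a + 6) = (a - 4)*(a - 3)^2*(a - 2)*(a + 3)*(a^2 + 2*a - 3) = (a - 4)*(a - 3)^2*(a - 2)*(a + 3)^2*(a - 1)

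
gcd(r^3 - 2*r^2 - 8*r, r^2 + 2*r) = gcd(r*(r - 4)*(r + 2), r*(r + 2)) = r^2 + 2*r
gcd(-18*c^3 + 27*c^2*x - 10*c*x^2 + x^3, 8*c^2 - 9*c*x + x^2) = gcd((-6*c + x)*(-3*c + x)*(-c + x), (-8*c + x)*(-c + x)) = -c + x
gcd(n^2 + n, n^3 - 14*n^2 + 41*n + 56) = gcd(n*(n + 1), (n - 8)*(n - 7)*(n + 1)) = n + 1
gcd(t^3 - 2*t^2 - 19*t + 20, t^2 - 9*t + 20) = t - 5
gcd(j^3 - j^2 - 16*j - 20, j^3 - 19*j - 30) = j^2 - 3*j - 10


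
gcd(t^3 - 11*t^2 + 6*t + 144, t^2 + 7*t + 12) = t + 3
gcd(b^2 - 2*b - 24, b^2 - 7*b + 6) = b - 6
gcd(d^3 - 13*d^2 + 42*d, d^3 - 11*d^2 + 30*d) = d^2 - 6*d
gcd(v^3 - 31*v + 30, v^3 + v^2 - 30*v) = v^2 + v - 30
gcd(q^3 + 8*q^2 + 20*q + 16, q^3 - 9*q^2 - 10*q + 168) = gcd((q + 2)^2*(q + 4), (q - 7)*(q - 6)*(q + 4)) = q + 4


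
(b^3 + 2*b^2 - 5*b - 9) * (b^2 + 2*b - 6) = b^5 + 4*b^4 - 7*b^3 - 31*b^2 + 12*b + 54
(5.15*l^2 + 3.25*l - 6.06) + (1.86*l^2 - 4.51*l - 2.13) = 7.01*l^2 - 1.26*l - 8.19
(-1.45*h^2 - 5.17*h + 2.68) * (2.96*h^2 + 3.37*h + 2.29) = -4.292*h^4 - 20.1897*h^3 - 12.8106*h^2 - 2.8077*h + 6.1372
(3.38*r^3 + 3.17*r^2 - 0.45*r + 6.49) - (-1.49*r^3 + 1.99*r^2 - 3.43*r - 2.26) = 4.87*r^3 + 1.18*r^2 + 2.98*r + 8.75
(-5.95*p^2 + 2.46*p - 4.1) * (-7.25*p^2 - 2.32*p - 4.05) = 43.1375*p^4 - 4.031*p^3 + 48.1153*p^2 - 0.451000000000001*p + 16.605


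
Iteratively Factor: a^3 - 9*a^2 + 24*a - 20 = (a - 2)*(a^2 - 7*a + 10) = (a - 2)^2*(a - 5)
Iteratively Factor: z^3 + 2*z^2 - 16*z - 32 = (z + 4)*(z^2 - 2*z - 8) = (z + 2)*(z + 4)*(z - 4)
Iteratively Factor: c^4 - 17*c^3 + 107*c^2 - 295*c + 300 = (c - 3)*(c^3 - 14*c^2 + 65*c - 100) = (c - 4)*(c - 3)*(c^2 - 10*c + 25) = (c - 5)*(c - 4)*(c - 3)*(c - 5)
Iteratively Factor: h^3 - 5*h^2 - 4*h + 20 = (h + 2)*(h^2 - 7*h + 10) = (h - 5)*(h + 2)*(h - 2)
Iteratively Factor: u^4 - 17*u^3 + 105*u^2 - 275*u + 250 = (u - 2)*(u^3 - 15*u^2 + 75*u - 125) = (u - 5)*(u - 2)*(u^2 - 10*u + 25) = (u - 5)^2*(u - 2)*(u - 5)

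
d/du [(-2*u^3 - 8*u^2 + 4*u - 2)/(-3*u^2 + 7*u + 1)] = 2*(3*u^4 - 14*u^3 - 25*u^2 - 14*u + 9)/(9*u^4 - 42*u^3 + 43*u^2 + 14*u + 1)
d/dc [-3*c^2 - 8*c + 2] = -6*c - 8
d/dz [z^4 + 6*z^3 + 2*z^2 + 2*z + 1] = 4*z^3 + 18*z^2 + 4*z + 2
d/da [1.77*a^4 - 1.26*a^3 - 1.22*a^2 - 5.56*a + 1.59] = 7.08*a^3 - 3.78*a^2 - 2.44*a - 5.56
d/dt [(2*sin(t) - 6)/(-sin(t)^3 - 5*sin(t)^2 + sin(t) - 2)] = 8*(-58*sin(2*t) - sin(4*t) + 4*cos(3*t))/(-sin(t) - sin(3*t) - 10*cos(2*t) + 18)^2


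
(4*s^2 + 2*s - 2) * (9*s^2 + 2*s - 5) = 36*s^4 + 26*s^3 - 34*s^2 - 14*s + 10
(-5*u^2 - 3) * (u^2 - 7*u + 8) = -5*u^4 + 35*u^3 - 43*u^2 + 21*u - 24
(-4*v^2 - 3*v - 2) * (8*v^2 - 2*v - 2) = -32*v^4 - 16*v^3 - 2*v^2 + 10*v + 4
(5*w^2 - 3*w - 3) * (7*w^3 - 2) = 35*w^5 - 21*w^4 - 21*w^3 - 10*w^2 + 6*w + 6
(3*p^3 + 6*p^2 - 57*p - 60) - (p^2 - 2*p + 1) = 3*p^3 + 5*p^2 - 55*p - 61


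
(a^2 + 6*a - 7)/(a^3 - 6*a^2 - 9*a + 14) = (a + 7)/(a^2 - 5*a - 14)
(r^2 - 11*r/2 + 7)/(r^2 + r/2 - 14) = (r - 2)/(r + 4)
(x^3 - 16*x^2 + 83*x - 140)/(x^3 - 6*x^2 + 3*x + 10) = (x^2 - 11*x + 28)/(x^2 - x - 2)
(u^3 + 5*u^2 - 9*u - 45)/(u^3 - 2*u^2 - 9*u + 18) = (u + 5)/(u - 2)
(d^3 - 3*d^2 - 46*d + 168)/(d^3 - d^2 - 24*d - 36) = (d^2 + 3*d - 28)/(d^2 + 5*d + 6)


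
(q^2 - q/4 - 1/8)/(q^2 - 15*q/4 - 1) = (q - 1/2)/(q - 4)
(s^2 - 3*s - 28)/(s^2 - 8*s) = (s^2 - 3*s - 28)/(s*(s - 8))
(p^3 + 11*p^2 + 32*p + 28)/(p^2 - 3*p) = (p^3 + 11*p^2 + 32*p + 28)/(p*(p - 3))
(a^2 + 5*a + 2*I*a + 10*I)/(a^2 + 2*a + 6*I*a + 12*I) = (a^2 + a*(5 + 2*I) + 10*I)/(a^2 + a*(2 + 6*I) + 12*I)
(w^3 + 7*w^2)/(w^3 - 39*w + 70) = w^2/(w^2 - 7*w + 10)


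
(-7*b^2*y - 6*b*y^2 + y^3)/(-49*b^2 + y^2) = y*(b + y)/(7*b + y)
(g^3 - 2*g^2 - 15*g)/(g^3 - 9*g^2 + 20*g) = (g + 3)/(g - 4)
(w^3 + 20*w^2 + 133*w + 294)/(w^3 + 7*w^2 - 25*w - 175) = (w^2 + 13*w + 42)/(w^2 - 25)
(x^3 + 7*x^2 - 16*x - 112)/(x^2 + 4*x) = x + 3 - 28/x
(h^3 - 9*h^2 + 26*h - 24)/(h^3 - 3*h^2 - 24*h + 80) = (h^2 - 5*h + 6)/(h^2 + h - 20)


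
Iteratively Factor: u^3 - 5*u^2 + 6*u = (u)*(u^2 - 5*u + 6) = u*(u - 2)*(u - 3)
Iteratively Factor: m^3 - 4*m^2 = (m)*(m^2 - 4*m) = m^2*(m - 4)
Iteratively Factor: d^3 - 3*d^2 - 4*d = (d + 1)*(d^2 - 4*d) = (d - 4)*(d + 1)*(d)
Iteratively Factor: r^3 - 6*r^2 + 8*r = (r - 4)*(r^2 - 2*r) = r*(r - 4)*(r - 2)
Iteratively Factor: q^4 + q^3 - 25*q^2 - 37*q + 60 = (q + 3)*(q^3 - 2*q^2 - 19*q + 20) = (q - 5)*(q + 3)*(q^2 + 3*q - 4) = (q - 5)*(q + 3)*(q + 4)*(q - 1)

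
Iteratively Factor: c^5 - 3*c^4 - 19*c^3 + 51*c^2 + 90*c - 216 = (c - 3)*(c^4 - 19*c^2 - 6*c + 72) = (c - 4)*(c - 3)*(c^3 + 4*c^2 - 3*c - 18) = (c - 4)*(c - 3)*(c + 3)*(c^2 + c - 6) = (c - 4)*(c - 3)*(c + 3)^2*(c - 2)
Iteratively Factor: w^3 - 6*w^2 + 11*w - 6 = (w - 1)*(w^2 - 5*w + 6) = (w - 2)*(w - 1)*(w - 3)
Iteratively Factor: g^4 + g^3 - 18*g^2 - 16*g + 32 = (g + 4)*(g^3 - 3*g^2 - 6*g + 8) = (g - 1)*(g + 4)*(g^2 - 2*g - 8) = (g - 4)*(g - 1)*(g + 4)*(g + 2)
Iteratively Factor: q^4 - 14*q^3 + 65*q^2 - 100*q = (q - 5)*(q^3 - 9*q^2 + 20*q) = (q - 5)*(q - 4)*(q^2 - 5*q) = (q - 5)^2*(q - 4)*(q)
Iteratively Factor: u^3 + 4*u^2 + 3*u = (u + 3)*(u^2 + u) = u*(u + 3)*(u + 1)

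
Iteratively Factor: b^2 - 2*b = (b - 2)*(b)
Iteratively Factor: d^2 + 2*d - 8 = (d + 4)*(d - 2)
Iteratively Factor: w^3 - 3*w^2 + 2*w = (w - 2)*(w^2 - w) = w*(w - 2)*(w - 1)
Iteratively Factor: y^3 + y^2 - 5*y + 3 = (y + 3)*(y^2 - 2*y + 1) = (y - 1)*(y + 3)*(y - 1)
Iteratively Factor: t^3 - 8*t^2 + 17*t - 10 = (t - 5)*(t^2 - 3*t + 2) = (t - 5)*(t - 1)*(t - 2)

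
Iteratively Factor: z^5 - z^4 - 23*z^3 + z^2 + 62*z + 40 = (z + 1)*(z^4 - 2*z^3 - 21*z^2 + 22*z + 40) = (z - 5)*(z + 1)*(z^3 + 3*z^2 - 6*z - 8) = (z - 5)*(z + 1)*(z + 4)*(z^2 - z - 2) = (z - 5)*(z - 2)*(z + 1)*(z + 4)*(z + 1)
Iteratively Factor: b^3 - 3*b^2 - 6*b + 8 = (b - 1)*(b^2 - 2*b - 8) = (b - 4)*(b - 1)*(b + 2)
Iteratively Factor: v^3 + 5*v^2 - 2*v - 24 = (v + 3)*(v^2 + 2*v - 8) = (v - 2)*(v + 3)*(v + 4)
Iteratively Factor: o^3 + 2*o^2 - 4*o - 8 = (o + 2)*(o^2 - 4) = (o + 2)^2*(o - 2)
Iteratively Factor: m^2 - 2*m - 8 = (m + 2)*(m - 4)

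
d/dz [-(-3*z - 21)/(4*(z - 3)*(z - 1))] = 3*(-z^2 - 14*z + 31)/(4*(z^4 - 8*z^3 + 22*z^2 - 24*z + 9))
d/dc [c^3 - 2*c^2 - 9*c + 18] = 3*c^2 - 4*c - 9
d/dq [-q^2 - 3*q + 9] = -2*q - 3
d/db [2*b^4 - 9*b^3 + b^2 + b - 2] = 8*b^3 - 27*b^2 + 2*b + 1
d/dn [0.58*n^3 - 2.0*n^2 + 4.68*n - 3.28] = 1.74*n^2 - 4.0*n + 4.68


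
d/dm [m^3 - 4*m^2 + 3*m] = 3*m^2 - 8*m + 3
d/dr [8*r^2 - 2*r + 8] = 16*r - 2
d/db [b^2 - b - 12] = 2*b - 1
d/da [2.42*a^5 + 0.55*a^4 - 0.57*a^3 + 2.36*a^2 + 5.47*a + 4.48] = 12.1*a^4 + 2.2*a^3 - 1.71*a^2 + 4.72*a + 5.47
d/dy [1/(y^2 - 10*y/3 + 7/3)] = 6*(5 - 3*y)/(3*y^2 - 10*y + 7)^2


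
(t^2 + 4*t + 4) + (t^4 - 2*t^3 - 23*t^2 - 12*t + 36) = t^4 - 2*t^3 - 22*t^2 - 8*t + 40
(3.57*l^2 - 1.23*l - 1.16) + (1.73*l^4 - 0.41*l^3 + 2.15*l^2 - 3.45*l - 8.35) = 1.73*l^4 - 0.41*l^3 + 5.72*l^2 - 4.68*l - 9.51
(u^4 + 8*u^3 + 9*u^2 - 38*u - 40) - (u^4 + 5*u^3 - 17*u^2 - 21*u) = 3*u^3 + 26*u^2 - 17*u - 40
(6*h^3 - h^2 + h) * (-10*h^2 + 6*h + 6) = -60*h^5 + 46*h^4 + 20*h^3 + 6*h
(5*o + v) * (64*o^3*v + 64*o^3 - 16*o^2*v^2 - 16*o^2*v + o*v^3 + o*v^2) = 320*o^4*v + 320*o^4 - 16*o^3*v^2 - 16*o^3*v - 11*o^2*v^3 - 11*o^2*v^2 + o*v^4 + o*v^3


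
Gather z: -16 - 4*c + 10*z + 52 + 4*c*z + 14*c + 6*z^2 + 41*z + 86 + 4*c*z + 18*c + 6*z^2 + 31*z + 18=28*c + 12*z^2 + z*(8*c + 82) + 140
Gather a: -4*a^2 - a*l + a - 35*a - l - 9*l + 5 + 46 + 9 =-4*a^2 + a*(-l - 34) - 10*l + 60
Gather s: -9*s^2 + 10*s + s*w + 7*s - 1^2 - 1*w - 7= -9*s^2 + s*(w + 17) - w - 8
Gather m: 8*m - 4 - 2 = 8*m - 6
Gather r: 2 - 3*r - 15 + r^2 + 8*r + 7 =r^2 + 5*r - 6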